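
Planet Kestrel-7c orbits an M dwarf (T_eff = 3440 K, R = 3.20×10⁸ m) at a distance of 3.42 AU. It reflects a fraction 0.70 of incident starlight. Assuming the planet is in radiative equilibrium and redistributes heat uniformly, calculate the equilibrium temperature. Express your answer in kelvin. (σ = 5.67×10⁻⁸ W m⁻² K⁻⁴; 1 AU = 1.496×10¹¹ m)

T_eq ≈ 45.0 K

d = 3.42 AU = 5.12×10¹¹ m.
L = 4πR_⋆²σT_⋆⁴ = 4π(3.20×10⁸)² × 5.67×10⁻⁸ × (3440)⁴ = 1.02×10²⁵ W.
S = L/(4πd²) = 3.11 W m⁻².
Energy balance: absorbed = emitted ⇒ πR²·S(1−A) = 4πR²·σT_eq⁴, so T_eq⁴ = S(1−A)/(4σ).
T_eq = [3.11 × 0.30 / (4 × 5.67×10⁻⁸)]^(1/4) = (4.11×10⁶)^(1/4) = 45.0 K.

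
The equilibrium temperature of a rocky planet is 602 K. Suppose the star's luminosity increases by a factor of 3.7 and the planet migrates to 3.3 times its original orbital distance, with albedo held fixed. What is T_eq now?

T_eq ∝ L^(1/4) · d^(−1/2).
T′ = 602 × 3.7^(1/4) / 3.3^(1/2) = 460 K.

T_eq ≈ 460 K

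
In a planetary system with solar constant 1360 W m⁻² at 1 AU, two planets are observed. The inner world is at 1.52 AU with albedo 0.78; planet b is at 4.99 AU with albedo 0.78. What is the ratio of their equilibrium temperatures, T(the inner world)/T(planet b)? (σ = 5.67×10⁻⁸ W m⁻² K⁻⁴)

T₁/T₂ ≈ 1.812

T_eq = [S₀(1−A)/(4σd²)]^(1/4), so T ∝ (1−A)^(1/4) / √d.
T₁ = [1360×0.22/(4×5.67×10⁻⁸×1.52²)]^(1/4) = 154.58 K.
T₂ = [1360×0.22/(4×5.67×10⁻⁸×4.99²)]^(1/4) = 85.32 K.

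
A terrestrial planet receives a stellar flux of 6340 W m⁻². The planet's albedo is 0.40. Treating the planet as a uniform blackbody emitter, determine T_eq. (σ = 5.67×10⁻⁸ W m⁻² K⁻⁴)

Energy balance: absorbed = emitted ⇒ πR²·S(1−A) = 4πR²·σT_eq⁴, so T_eq⁴ = S(1−A)/(4σ).
T_eq = [6340 × 0.60 / (4 × 5.67×10⁻⁸)]^(1/4) = (1.68×10¹⁰)^(1/4) = 360 K.

T_eq ≈ 360 K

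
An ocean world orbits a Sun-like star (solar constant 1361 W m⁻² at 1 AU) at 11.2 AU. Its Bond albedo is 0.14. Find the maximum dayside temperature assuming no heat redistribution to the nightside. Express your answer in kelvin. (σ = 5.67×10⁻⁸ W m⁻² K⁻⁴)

T_ss ≈ 113 K

Flux at 11.2 AU: S = 1361/11.2² = 10.8 W m⁻².
With no redistribution each surface element balances locally: S(1−A) = σT⁴.
T = [10.8 × 0.86 / 5.67×10⁻⁸]^(1/4) = (1.65×10⁸)^(1/4) = 113 K.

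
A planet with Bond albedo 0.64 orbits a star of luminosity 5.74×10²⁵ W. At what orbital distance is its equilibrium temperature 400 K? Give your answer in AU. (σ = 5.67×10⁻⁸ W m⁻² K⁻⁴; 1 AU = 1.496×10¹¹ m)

d ≈ 0.112 AU

From T_eq⁴ = L(1−A)/(16πσd²): d = √[L(1−A)/(16πσT_eq⁴)].
d = √[5.74×10²⁵ × 0.36 / (16π × 5.67×10⁻⁸ × (400)⁴)] = 1.68×10¹⁰ m = 0.112 AU.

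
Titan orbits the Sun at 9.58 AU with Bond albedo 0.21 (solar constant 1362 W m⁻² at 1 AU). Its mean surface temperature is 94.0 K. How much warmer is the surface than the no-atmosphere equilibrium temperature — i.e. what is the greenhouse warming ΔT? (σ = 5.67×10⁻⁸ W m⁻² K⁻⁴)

S = 1362/9.58² = 14.84 W m⁻².
T_eq = [S(1−A)/(4σ)]^(1/4) = [14.84×0.79/(4×5.67×10⁻⁸)]^(1/4) = 84.8 K.
ΔT = T_surf − T_eq = 94 − 84.8.

ΔT ≈ 9.2 K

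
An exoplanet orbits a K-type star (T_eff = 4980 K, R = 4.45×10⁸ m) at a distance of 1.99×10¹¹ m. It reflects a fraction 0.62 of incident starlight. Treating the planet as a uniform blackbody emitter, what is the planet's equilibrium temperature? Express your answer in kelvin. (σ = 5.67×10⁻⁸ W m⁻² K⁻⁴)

L = 4πR_⋆²σT_⋆⁴ = 4π(4.45×10⁸)² × 5.67×10⁻⁸ × (4980)⁴ = 8.68×10²⁵ W.
S = L/(4πd²) = 174 W m⁻².
Energy balance: absorbed = emitted ⇒ πR²·S(1−A) = 4πR²·σT_eq⁴, so T_eq⁴ = S(1−A)/(4σ).
T_eq = [174 × 0.38 / (4 × 5.67×10⁻⁸)]^(1/4) = (2.92×10⁸)^(1/4) = 131 K.

T_eq ≈ 131 K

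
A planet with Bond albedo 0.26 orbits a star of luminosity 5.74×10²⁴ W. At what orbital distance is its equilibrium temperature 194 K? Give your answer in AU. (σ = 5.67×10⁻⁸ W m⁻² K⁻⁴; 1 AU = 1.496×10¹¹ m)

d ≈ 0.217 AU

From T_eq⁴ = L(1−A)/(16πσd²): d = √[L(1−A)/(16πσT_eq⁴)].
d = √[5.74×10²⁴ × 0.74 / (16π × 5.67×10⁻⁸ × (194)⁴)] = 3.24×10¹⁰ m = 0.217 AU.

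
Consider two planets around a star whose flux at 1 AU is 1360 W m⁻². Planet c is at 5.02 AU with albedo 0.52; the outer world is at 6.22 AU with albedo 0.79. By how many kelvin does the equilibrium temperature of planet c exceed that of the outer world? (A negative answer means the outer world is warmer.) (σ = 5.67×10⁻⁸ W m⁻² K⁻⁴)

T_eq = [S₀(1−A)/(4σd²)]^(1/4), so T ∝ (1−A)^(1/4) / √d.
T₁ = [1360×0.48/(4×5.67×10⁻⁸×5.02²)]^(1/4) = 103.38 K.
T₂ = [1360×0.21/(4×5.67×10⁻⁸×6.22²)]^(1/4) = 75.53 K.

ΔT ≈ 27.8 K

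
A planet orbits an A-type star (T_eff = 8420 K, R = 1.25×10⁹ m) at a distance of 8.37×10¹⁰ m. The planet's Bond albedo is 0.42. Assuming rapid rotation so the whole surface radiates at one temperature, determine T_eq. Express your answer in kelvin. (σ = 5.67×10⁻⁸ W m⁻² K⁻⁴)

L = 4πR_⋆²σT_⋆⁴ = 4π(1.25×10⁹)² × 5.67×10⁻⁸ × (8420)⁴ = 5.60×10²⁷ W.
S = L/(4πd²) = 6.36×10⁴ W m⁻².
Energy balance: absorbed = emitted ⇒ πR²·S(1−A) = 4πR²·σT_eq⁴, so T_eq⁴ = S(1−A)/(4σ).
T_eq = [6.36×10⁴ × 0.58 / (4 × 5.67×10⁻⁸)]^(1/4) = (1.63×10¹¹)^(1/4) = 635 K.

T_eq ≈ 635 K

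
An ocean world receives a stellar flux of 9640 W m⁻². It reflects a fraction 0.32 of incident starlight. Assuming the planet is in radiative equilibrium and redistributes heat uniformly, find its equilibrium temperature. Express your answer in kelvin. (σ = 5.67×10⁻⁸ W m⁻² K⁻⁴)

T_eq ≈ 412 K

Energy balance: absorbed = emitted ⇒ πR²·S(1−A) = 4πR²·σT_eq⁴, so T_eq⁴ = S(1−A)/(4σ).
T_eq = [9640 × 0.68 / (4 × 5.67×10⁻⁸)]^(1/4) = (2.89×10¹⁰)^(1/4) = 412 K.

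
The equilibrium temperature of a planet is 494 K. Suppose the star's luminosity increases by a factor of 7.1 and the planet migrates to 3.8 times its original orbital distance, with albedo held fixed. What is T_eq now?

T_eq ≈ 414 K

T_eq ∝ L^(1/4) · d^(−1/2).
T′ = 494 × 7.1^(1/4) / 3.8^(1/2) = 414 K.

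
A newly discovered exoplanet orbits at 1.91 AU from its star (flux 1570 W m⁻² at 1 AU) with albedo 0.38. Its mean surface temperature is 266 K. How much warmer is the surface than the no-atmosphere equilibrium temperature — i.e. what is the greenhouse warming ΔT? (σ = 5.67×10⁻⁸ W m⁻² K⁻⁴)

ΔT ≈ 80.8 K

S = 1570/1.91² = 430.4 W m⁻².
T_eq = [S(1−A)/(4σ)]^(1/4) = [430.4×0.62/(4×5.67×10⁻⁸)]^(1/4) = 185.2 K.
ΔT = T_surf − T_eq = 266 − 185.2.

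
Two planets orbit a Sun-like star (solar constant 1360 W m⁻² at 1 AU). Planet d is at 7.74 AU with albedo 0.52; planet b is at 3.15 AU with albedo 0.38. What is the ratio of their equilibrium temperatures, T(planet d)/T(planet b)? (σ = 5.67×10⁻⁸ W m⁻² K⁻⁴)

T_eq = [S₀(1−A)/(4σd²)]^(1/4), so T ∝ (1−A)^(1/4) / √d.
T₁ = [1360×0.48/(4×5.67×10⁻⁸×7.74²)]^(1/4) = 83.26 K.
T₂ = [1360×0.62/(4×5.67×10⁻⁸×3.15²)]^(1/4) = 139.13 K.

T₁/T₂ ≈ 0.598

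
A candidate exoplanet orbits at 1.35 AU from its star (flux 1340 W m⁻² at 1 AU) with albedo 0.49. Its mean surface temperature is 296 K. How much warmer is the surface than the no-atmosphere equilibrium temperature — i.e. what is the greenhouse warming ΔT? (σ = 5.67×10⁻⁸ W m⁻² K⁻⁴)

S = 1340/1.35² = 735.3 W m⁻².
T_eq = [S(1−A)/(4σ)]^(1/4) = [735.3×0.51/(4×5.67×10⁻⁸)]^(1/4) = 201.6 K.
ΔT = T_surf − T_eq = 296 − 201.6.

ΔT ≈ 94.4 K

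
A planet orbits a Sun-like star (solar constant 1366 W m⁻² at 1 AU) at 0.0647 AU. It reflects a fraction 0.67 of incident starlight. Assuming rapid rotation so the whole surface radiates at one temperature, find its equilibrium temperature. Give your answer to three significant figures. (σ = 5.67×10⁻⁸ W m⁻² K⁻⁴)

T_eq ≈ 830 K

Flux at 0.0647 AU: S = 1366/0.0647² = 3.26×10⁵ W m⁻².
Energy balance: absorbed = emitted ⇒ πR²·S(1−A) = 4πR²·σT_eq⁴, so T_eq⁴ = S(1−A)/(4σ).
T_eq = [3.26×10⁵ × 0.33 / (4 × 5.67×10⁻⁸)]^(1/4) = (4.75×10¹¹)^(1/4) = 830 K.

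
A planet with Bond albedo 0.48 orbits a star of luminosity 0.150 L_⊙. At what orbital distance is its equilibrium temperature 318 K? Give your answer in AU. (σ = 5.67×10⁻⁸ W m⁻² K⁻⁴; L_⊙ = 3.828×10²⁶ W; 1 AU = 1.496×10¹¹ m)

d ≈ 0.214 AU

L = 0.150 × 3.828×10²⁶ = 5.74×10²⁵ W.
From T_eq⁴ = L(1−A)/(16πσd²): d = √[L(1−A)/(16πσT_eq⁴)].
d = √[5.74×10²⁵ × 0.52 / (16π × 5.67×10⁻⁸ × (318)⁴)] = 3.20×10¹⁰ m = 0.214 AU.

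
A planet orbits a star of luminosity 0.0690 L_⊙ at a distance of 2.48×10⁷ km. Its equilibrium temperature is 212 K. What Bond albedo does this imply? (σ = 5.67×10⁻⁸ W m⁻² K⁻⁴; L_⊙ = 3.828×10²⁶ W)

d = 2.48×10⁷ km = 2.48×10¹⁰ m.
L = 0.0690 × 3.828×10²⁶ = 2.64×10²⁵ W.
Flux: S = L/(4πd²) = 2.64×10²⁵/(4π×(2.48×10¹⁰)²) = 3420 W m⁻².
From T_eq⁴ = S(1−A)/(4σ): 1−A = 4σT_eq⁴/S.
1−A = 4 × 5.67×10⁻⁸ × (212)⁴ / 3420 = 0.134.

A ≈ 0.87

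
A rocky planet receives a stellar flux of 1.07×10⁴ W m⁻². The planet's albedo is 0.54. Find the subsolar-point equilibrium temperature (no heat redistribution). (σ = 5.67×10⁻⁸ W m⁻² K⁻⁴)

At the subsolar point the surface absorbs S(1−A) and emits σT⁴ per unit area — no factor of 4, since only the local patch is in balance.
T = [1.07×10⁴ × 0.46 / 5.67×10⁻⁸]^(1/4) = (8.68×10¹⁰)^(1/4) = 543 K.

T_ss ≈ 543 K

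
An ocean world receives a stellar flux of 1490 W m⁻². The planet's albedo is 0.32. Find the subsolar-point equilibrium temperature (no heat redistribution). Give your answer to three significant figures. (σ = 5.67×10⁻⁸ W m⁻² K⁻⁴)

T_ss ≈ 366 K

At the subsolar point the surface absorbs S(1−A) and emits σT⁴ per unit area — no factor of 4, since only the local patch is in balance.
T = [1490 × 0.68 / 5.67×10⁻⁸]^(1/4) = (1.79×10¹⁰)^(1/4) = 366 K.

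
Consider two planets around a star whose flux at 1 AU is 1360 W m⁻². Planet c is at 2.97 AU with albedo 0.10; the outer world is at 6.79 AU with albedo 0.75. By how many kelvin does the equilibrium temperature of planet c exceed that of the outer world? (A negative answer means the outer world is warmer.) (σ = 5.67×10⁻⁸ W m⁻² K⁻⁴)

ΔT ≈ 81.8 K

T_eq = [S₀(1−A)/(4σd²)]^(1/4), so T ∝ (1−A)^(1/4) / √d.
T₁ = [1360×0.90/(4×5.67×10⁻⁸×2.97²)]^(1/4) = 157.27 K.
T₂ = [1360×0.25/(4×5.67×10⁻⁸×6.79²)]^(1/4) = 75.51 K.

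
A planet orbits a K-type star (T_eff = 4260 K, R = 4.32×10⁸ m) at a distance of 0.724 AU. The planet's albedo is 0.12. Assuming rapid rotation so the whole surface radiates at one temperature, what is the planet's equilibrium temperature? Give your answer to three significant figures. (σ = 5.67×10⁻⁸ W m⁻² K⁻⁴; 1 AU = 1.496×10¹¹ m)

d = 0.724 AU = 1.08×10¹¹ m.
L = 4πR_⋆²σT_⋆⁴ = 4π(4.32×10⁸)² × 5.67×10⁻⁸ × (4260)⁴ = 4.38×10²⁵ W.
S = L/(4πd²) = 297 W m⁻².
Energy balance: absorbed = emitted ⇒ πR²·S(1−A) = 4πR²·σT_eq⁴, so T_eq⁴ = S(1−A)/(4σ).
T_eq = [297 × 0.88 / (4 × 5.67×10⁻⁸)]^(1/4) = (1.15×10⁹)^(1/4) = 184 K.

T_eq ≈ 184 K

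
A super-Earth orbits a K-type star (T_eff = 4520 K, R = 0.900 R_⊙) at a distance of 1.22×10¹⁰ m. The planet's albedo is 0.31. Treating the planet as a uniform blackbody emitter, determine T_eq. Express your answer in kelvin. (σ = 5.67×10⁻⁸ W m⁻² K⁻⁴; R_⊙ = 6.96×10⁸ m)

R_⋆ = 0.900 × 6.96×10⁸ = 6.26×10⁸ m.
L = 4πR_⋆²σT_⋆⁴ = 4π(6.26×10⁸)² × 5.67×10⁻⁸ × (4520)⁴ = 1.17×10²⁶ W.
S = L/(4πd²) = 6.24×10⁴ W m⁻².
Energy balance: absorbed = emitted ⇒ πR²·S(1−A) = 4πR²·σT_eq⁴, so T_eq⁴ = S(1−A)/(4σ).
T_eq = [6.24×10⁴ × 0.69 / (4 × 5.67×10⁻⁸)]^(1/4) = (1.90×10¹¹)^(1/4) = 660 K.

T_eq ≈ 660 K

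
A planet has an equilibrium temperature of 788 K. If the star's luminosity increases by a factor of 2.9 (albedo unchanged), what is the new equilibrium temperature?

T_eq ≈ 1030 K

T_eq ∝ L^(1/4) · d^(−1/2).
T′ = 788 × 2.9^(1/4) = 1030 K.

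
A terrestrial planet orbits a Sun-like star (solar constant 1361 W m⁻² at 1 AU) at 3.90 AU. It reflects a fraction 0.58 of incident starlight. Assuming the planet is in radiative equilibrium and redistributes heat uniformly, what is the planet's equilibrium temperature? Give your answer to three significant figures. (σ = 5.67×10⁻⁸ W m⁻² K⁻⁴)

T_eq ≈ 113 K

Flux at 3.90 AU: S = 1361/3.90² = 89.5 W m⁻².
Energy balance: absorbed = emitted ⇒ πR²·S(1−A) = 4πR²·σT_eq⁴, so T_eq⁴ = S(1−A)/(4σ).
T_eq = [89.5 × 0.42 / (4 × 5.67×10⁻⁸)]^(1/4) = (1.66×10⁸)^(1/4) = 113 K.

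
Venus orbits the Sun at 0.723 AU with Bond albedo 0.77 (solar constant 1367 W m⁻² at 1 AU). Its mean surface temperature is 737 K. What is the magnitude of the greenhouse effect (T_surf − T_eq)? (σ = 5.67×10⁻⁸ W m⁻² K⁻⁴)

ΔT ≈ 510.1 K

S = 1367/0.723² = 2615 W m⁻².
T_eq = [S(1−A)/(4σ)]^(1/4) = [2615×0.23/(4×5.67×10⁻⁸)]^(1/4) = 226.9 K.
ΔT = T_surf − T_eq = 737 − 226.9.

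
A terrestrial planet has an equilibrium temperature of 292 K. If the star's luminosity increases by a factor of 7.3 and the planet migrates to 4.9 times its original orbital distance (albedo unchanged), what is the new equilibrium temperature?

T_eq ∝ L^(1/4) · d^(−1/2).
T′ = 292 × 7.3^(1/4) / 4.9^(1/2) = 217 K.

T_eq ≈ 217 K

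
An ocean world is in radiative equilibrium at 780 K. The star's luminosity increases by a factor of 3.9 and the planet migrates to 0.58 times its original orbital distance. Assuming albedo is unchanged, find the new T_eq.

T_eq ∝ L^(1/4) · d^(−1/2).
T′ = 780 × 3.9^(1/4) / 0.58^(1/2) = 1440 K.

T_eq ≈ 1440 K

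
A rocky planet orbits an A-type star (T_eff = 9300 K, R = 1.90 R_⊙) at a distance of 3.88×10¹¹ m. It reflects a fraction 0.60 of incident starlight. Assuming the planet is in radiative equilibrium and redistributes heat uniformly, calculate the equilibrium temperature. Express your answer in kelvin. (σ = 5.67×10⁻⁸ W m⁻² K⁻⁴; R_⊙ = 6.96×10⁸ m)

T_eq ≈ 305 K

R_⋆ = 1.90 × 6.96×10⁸ = 1.32×10⁹ m.
L = 4πR_⋆²σT_⋆⁴ = 4π(1.32×10⁹)² × 5.67×10⁻⁸ × (9300)⁴ = 9.32×10²⁷ W.
S = L/(4πd²) = 4930 W m⁻².
Energy balance: absorbed = emitted ⇒ πR²·S(1−A) = 4πR²·σT_eq⁴, so T_eq⁴ = S(1−A)/(4σ).
T_eq = [4930 × 0.40 / (4 × 5.67×10⁻⁸)]^(1/4) = (8.69×10⁹)^(1/4) = 305 K.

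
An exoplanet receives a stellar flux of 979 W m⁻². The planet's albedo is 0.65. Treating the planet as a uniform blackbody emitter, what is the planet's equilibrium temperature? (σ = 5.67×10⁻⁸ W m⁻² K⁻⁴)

T_eq ≈ 197 K

Energy balance: absorbed = emitted ⇒ πR²·S(1−A) = 4πR²·σT_eq⁴, so T_eq⁴ = S(1−A)/(4σ).
T_eq = [979 × 0.35 / (4 × 5.67×10⁻⁸)]^(1/4) = (1.51×10⁹)^(1/4) = 197 K.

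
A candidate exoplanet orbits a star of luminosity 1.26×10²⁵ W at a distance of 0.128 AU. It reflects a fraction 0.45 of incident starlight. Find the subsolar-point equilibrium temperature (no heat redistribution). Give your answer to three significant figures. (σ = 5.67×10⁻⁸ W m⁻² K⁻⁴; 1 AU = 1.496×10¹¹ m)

T_ss ≈ 404 K

d = 0.128 AU = 1.91×10¹⁰ m.
Flux: S = L/(4πd²) = 1.26×10²⁵/(4π×(1.91×10¹⁰)²) = 2730 W m⁻².
At the subsolar point the surface absorbs S(1−A) and emits σT⁴ per unit area — no factor of 4, since only the local patch is in balance.
T = [2730 × 0.55 / 5.67×10⁻⁸]^(1/4) = (2.65×10¹⁰)^(1/4) = 404 K.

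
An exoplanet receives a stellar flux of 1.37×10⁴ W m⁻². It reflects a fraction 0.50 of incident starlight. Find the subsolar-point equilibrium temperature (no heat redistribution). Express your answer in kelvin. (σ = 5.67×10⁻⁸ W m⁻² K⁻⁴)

T_ss ≈ 590 K

At the subsolar point the surface absorbs S(1−A) and emits σT⁴ per unit area — no factor of 4, since only the local patch is in balance.
T = [1.37×10⁴ × 0.50 / 5.67×10⁻⁸]^(1/4) = (1.21×10¹¹)^(1/4) = 590 K.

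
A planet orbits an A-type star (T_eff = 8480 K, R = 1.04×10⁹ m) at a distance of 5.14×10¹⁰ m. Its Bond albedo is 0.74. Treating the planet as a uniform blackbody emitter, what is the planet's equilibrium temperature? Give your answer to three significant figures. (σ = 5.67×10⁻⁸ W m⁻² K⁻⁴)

T_eq ≈ 609 K

L = 4πR_⋆²σT_⋆⁴ = 4π(1.04×10⁹)² × 5.67×10⁻⁸ × (8480)⁴ = 3.99×10²⁷ W.
S = L/(4πd²) = 1.20×10⁵ W m⁻².
Energy balance: absorbed = emitted ⇒ πR²·S(1−A) = 4πR²·σT_eq⁴, so T_eq⁴ = S(1−A)/(4σ).
T_eq = [1.20×10⁵ × 0.26 / (4 × 5.67×10⁻⁸)]^(1/4) = (1.38×10¹¹)^(1/4) = 609 K.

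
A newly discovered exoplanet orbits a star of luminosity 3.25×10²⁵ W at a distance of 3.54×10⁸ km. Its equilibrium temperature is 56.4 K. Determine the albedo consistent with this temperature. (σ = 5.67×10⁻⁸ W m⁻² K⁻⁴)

d = 3.54×10⁸ km = 3.54×10¹¹ m.
Flux: S = L/(4πd²) = 3.25×10²⁵/(4π×(3.54×10¹¹)²) = 20.6 W m⁻².
From T_eq⁴ = S(1−A)/(4σ): 1−A = 4σT_eq⁴/S.
1−A = 4 × 5.67×10⁻⁸ × (56.4)⁴ / 20.6 = 0.111.

A ≈ 0.89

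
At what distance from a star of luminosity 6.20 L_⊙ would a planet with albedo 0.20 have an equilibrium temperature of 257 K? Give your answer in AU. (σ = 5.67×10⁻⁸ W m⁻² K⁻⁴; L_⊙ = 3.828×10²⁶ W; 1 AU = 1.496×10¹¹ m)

d ≈ 2.61 AU

L = 6.20 × 3.828×10²⁶ = 2.37×10²⁷ W.
From T_eq⁴ = L(1−A)/(16πσd²): d = √[L(1−A)/(16πσT_eq⁴)].
d = √[2.37×10²⁷ × 0.80 / (16π × 5.67×10⁻⁸ × (257)⁴)] = 3.91×10¹¹ m = 2.61 AU.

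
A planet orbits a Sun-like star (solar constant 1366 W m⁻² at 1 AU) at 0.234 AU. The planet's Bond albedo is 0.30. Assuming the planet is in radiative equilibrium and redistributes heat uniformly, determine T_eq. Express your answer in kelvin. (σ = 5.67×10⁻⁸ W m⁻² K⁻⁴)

Flux at 0.234 AU: S = 1366/0.234² = 2.49×10⁴ W m⁻².
Energy balance: absorbed = emitted ⇒ πR²·S(1−A) = 4πR²·σT_eq⁴, so T_eq⁴ = S(1−A)/(4σ).
T_eq = [2.49×10⁴ × 0.70 / (4 × 5.67×10⁻⁸)]^(1/4) = (7.70×10¹⁰)^(1/4) = 527 K.

T_eq ≈ 527 K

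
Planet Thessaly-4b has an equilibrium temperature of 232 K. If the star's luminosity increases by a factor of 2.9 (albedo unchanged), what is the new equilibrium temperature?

T_eq ∝ L^(1/4) · d^(−1/2).
T′ = 232 × 2.9^(1/4) = 303 K.

T_eq ≈ 303 K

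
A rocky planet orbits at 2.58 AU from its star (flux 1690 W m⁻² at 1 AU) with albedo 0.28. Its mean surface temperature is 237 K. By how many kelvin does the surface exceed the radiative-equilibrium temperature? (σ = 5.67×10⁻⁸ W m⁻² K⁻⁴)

S = 1690/2.58² = 253.9 W m⁻².
T_eq = [S(1−A)/(4σ)]^(1/4) = [253.9×0.72/(4×5.67×10⁻⁸)]^(1/4) = 168.5 K.
ΔT = T_surf − T_eq = 237 − 168.5.

ΔT ≈ 68.5 K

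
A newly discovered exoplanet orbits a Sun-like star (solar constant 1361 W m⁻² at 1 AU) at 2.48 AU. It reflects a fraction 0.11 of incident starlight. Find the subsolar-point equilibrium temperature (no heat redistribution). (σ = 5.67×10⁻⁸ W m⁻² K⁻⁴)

T_ss ≈ 243 K

Flux at 2.48 AU: S = 1361/2.48² = 221 W m⁻².
At the subsolar point the surface absorbs S(1−A) and emits σT⁴ per unit area — no factor of 4, since only the local patch is in balance.
T = [221 × 0.89 / 5.67×10⁻⁸]^(1/4) = (3.47×10⁹)^(1/4) = 243 K.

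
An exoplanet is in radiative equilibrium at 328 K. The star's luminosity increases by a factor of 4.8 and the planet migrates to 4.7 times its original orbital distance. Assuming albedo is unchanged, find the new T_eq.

T_eq ≈ 224 K

T_eq ∝ L^(1/4) · d^(−1/2).
T′ = 328 × 4.8^(1/4) / 4.7^(1/2) = 224 K.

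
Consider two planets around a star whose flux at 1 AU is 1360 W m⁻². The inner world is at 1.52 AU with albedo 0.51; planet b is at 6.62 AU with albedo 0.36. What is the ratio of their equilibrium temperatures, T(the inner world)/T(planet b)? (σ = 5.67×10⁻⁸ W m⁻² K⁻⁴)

T_eq = [S₀(1−A)/(4σd²)]^(1/4), so T ∝ (1−A)^(1/4) / √d.
T₁ = [1360×0.49/(4×5.67×10⁻⁸×1.52²)]^(1/4) = 188.84 K.
T₂ = [1360×0.64/(4×5.67×10⁻⁸×6.62²)]^(1/4) = 96.74 K.

T₁/T₂ ≈ 1.952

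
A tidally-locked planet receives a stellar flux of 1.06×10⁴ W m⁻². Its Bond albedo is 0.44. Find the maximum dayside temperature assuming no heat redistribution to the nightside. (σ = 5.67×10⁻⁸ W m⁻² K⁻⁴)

T_ss ≈ 569 K

With no redistribution each surface element balances locally: S(1−A) = σT⁴.
T = [1.06×10⁴ × 0.56 / 5.67×10⁻⁸]^(1/4) = (1.05×10¹¹)^(1/4) = 569 K.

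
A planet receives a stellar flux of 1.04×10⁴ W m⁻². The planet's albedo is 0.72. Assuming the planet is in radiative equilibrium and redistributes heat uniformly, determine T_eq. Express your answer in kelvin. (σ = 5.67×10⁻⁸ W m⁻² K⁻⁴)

Energy balance: absorbed = emitted ⇒ πR²·S(1−A) = 4πR²·σT_eq⁴, so T_eq⁴ = S(1−A)/(4σ).
T_eq = [1.04×10⁴ × 0.28 / (4 × 5.67×10⁻⁸)]^(1/4) = (1.28×10¹⁰)^(1/4) = 337 K.

T_eq ≈ 337 K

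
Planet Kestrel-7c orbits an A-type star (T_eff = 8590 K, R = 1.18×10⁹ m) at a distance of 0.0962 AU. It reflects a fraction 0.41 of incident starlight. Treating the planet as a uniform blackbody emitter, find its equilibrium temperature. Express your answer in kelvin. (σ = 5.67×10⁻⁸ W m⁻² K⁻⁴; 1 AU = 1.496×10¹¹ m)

d = 0.0962 AU = 1.44×10¹⁰ m.
L = 4πR_⋆²σT_⋆⁴ = 4π(1.18×10⁹)² × 5.67×10⁻⁸ × (8590)⁴ = 5.40×10²⁷ W.
S = L/(4πd²) = 2.08×10⁶ W m⁻².
Energy balance: absorbed = emitted ⇒ πR²·S(1−A) = 4πR²·σT_eq⁴, so T_eq⁴ = S(1−A)/(4σ).
T_eq = [2.08×10⁶ × 0.59 / (4 × 5.67×10⁻⁸)]^(1/4) = (5.40×10¹²)^(1/4) = 1520 K.

T_eq ≈ 1520 K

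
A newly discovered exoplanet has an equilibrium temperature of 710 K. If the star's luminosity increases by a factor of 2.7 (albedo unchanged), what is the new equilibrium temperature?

T_eq ≈ 910 K

T_eq ∝ L^(1/4) · d^(−1/2).
T′ = 710 × 2.7^(1/4) = 910 K.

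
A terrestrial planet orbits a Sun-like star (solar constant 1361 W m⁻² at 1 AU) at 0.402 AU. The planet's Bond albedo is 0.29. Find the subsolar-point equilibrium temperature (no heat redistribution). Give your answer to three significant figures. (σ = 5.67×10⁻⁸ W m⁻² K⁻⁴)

T_ss ≈ 570 K

Flux at 0.402 AU: S = 1361/0.402² = 8420 W m⁻².
At the subsolar point the surface absorbs S(1−A) and emits σT⁴ per unit area — no factor of 4, since only the local patch is in balance.
T = [8420 × 0.71 / 5.67×10⁻⁸]^(1/4) = (1.05×10¹¹)^(1/4) = 570 K.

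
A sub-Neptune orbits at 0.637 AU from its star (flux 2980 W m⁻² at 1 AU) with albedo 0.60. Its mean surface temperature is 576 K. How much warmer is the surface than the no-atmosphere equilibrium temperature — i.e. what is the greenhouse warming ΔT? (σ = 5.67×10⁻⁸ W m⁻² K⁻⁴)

S = 2980/0.637² = 7344 W m⁻².
T_eq = [S(1−A)/(4σ)]^(1/4) = [7344×0.40/(4×5.67×10⁻⁸)]^(1/4) = 337.4 K.
ΔT = T_surf − T_eq = 576 − 337.4.

ΔT ≈ 238.6 K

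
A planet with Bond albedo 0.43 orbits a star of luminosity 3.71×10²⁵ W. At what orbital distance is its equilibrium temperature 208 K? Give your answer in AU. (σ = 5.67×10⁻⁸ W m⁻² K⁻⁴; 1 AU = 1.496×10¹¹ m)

From T_eq⁴ = L(1−A)/(16πσd²): d = √[L(1−A)/(16πσT_eq⁴)].
d = √[3.71×10²⁵ × 0.57 / (16π × 5.67×10⁻⁸ × (208)⁴)] = 6.30×10¹⁰ m = 0.421 AU.

d ≈ 0.421 AU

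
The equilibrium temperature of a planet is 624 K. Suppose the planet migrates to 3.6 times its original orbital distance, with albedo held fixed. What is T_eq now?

T_eq ≈ 329 K

T_eq ∝ L^(1/4) · d^(−1/2).
T′ = 624 / 3.6^(1/2) = 329 K.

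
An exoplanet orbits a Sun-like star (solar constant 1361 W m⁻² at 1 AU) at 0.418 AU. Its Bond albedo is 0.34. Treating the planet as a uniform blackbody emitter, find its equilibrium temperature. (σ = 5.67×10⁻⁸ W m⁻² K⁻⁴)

Flux at 0.418 AU: S = 1361/0.418² = 7790 W m⁻².
Energy balance: absorbed = emitted ⇒ πR²·S(1−A) = 4πR²·σT_eq⁴, so T_eq⁴ = S(1−A)/(4σ).
T_eq = [7790 × 0.66 / (4 × 5.67×10⁻⁸)]^(1/4) = (2.27×10¹⁰)^(1/4) = 388 K.

T_eq ≈ 388 K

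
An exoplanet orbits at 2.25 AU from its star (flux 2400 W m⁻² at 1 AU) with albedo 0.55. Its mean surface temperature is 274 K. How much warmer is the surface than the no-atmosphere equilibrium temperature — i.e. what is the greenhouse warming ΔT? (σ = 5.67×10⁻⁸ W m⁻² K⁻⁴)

S = 2400/2.25² = 474.1 W m⁻².
T_eq = [S(1−A)/(4σ)]^(1/4) = [474.1×0.45/(4×5.67×10⁻⁸)]^(1/4) = 175.1 K.
ΔT = T_surf − T_eq = 274 − 175.1.

ΔT ≈ 98.9 K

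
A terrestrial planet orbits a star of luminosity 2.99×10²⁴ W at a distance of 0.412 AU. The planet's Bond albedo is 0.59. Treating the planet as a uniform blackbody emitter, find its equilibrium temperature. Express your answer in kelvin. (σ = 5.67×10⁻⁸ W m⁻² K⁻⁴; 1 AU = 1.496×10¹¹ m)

d = 0.412 AU = 6.16×10¹⁰ m.
Flux: S = L/(4πd²) = 2.99×10²⁴/(4π×(6.16×10¹⁰)²) = 62.6 W m⁻².
Energy balance: absorbed = emitted ⇒ πR²·S(1−A) = 4πR²·σT_eq⁴, so T_eq⁴ = S(1−A)/(4σ).
T_eq = [62.6 × 0.41 / (4 × 5.67×10⁻⁸)]^(1/4) = (1.13×10⁸)^(1/4) = 103 K.

T_eq ≈ 103 K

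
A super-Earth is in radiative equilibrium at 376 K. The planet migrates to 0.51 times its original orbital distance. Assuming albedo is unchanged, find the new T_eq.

T_eq ≈ 527 K

T_eq ∝ L^(1/4) · d^(−1/2).
T′ = 376 / 0.51^(1/2) = 527 K.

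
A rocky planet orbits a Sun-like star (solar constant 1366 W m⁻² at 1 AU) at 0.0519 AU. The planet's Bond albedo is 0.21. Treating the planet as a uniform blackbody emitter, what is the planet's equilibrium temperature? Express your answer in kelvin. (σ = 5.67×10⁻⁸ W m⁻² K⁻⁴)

T_eq ≈ 1150 K

Flux at 0.0519 AU: S = 1366/0.0519² = 5.07×10⁵ W m⁻².
Energy balance: absorbed = emitted ⇒ πR²·S(1−A) = 4πR²·σT_eq⁴, so T_eq⁴ = S(1−A)/(4σ).
T_eq = [5.07×10⁵ × 0.79 / (4 × 5.67×10⁻⁸)]^(1/4) = (1.77×10¹²)^(1/4) = 1150 K.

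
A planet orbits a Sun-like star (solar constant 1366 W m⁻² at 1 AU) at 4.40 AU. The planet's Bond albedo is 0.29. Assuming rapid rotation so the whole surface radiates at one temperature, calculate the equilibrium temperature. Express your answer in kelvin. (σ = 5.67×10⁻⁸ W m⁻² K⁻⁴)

T_eq ≈ 122 K

Flux at 4.40 AU: S = 1366/4.40² = 70.6 W m⁻².
Energy balance: absorbed = emitted ⇒ πR²·S(1−A) = 4πR²·σT_eq⁴, so T_eq⁴ = S(1−A)/(4σ).
T_eq = [70.6 × 0.71 / (4 × 5.67×10⁻⁸)]^(1/4) = (2.21×10⁸)^(1/4) = 122 K.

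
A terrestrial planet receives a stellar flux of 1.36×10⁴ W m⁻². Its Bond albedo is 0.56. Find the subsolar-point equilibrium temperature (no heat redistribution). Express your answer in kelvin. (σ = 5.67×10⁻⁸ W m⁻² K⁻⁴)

T_ss ≈ 570 K

At the subsolar point the surface absorbs S(1−A) and emits σT⁴ per unit area — no factor of 4, since only the local patch is in balance.
T = [1.36×10⁴ × 0.44 / 5.67×10⁻⁸]^(1/4) = (1.06×10¹¹)^(1/4) = 570 K.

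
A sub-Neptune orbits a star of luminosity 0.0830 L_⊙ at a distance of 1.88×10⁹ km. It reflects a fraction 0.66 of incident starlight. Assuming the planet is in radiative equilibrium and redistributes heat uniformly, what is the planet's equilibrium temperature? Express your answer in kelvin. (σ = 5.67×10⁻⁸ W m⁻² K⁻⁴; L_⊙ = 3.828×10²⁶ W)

d = 1.88×10⁹ km = 1.88×10¹² m.
L = 0.0830 × 3.828×10²⁶ = 3.18×10²⁵ W.
Flux: S = L/(4πd²) = 3.18×10²⁵/(4π×(1.88×10¹²)²) = 0.715 W m⁻².
Energy balance: absorbed = emitted ⇒ πR²·S(1−A) = 4πR²·σT_eq⁴, so T_eq⁴ = S(1−A)/(4σ).
T_eq = [0.715 × 0.34 / (4 × 5.67×10⁻⁸)]^(1/4) = (1.07×10⁶)^(1/4) = 32.2 K.

T_eq ≈ 32.2 K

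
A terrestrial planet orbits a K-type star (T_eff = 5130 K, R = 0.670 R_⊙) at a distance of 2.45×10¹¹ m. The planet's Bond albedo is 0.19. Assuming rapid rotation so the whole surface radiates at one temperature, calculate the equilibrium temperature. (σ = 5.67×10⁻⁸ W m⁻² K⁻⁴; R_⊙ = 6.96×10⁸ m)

T_eq ≈ 150 K

R_⋆ = 0.670 × 6.96×10⁸ = 4.66×10⁸ m.
L = 4πR_⋆²σT_⋆⁴ = 4π(4.66×10⁸)² × 5.67×10⁻⁸ × (5130)⁴ = 1.07×10²⁶ W.
S = L/(4πd²) = 142 W m⁻².
Energy balance: absorbed = emitted ⇒ πR²·S(1−A) = 4πR²·σT_eq⁴, so T_eq⁴ = S(1−A)/(4σ).
T_eq = [142 × 0.81 / (4 × 5.67×10⁻⁸)]^(1/4) = (5.08×10⁸)^(1/4) = 150 K.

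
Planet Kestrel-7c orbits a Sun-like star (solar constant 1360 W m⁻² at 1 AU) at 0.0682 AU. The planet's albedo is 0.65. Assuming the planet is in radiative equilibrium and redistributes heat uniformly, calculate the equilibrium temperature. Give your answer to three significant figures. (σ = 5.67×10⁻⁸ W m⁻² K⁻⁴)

Flux at 0.0682 AU: S = 1360/0.0682² = 2.92×10⁵ W m⁻².
Energy balance: absorbed = emitted ⇒ πR²·S(1−A) = 4πR²·σT_eq⁴, so T_eq⁴ = S(1−A)/(4σ).
T_eq = [2.92×10⁵ × 0.35 / (4 × 5.67×10⁻⁸)]^(1/4) = (4.51×10¹¹)^(1/4) = 820 K.

T_eq ≈ 820 K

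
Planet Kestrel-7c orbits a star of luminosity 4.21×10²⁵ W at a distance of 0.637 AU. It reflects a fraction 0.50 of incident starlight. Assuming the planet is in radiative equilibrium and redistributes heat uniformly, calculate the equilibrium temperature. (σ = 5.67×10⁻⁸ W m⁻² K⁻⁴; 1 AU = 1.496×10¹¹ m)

T_eq ≈ 169 K

d = 0.637 AU = 9.53×10¹⁰ m.
Flux: S = L/(4πd²) = 4.21×10²⁵/(4π×(9.53×10¹⁰)²) = 369 W m⁻².
Energy balance: absorbed = emitted ⇒ πR²·S(1−A) = 4πR²·σT_eq⁴, so T_eq⁴ = S(1−A)/(4σ).
T_eq = [369 × 0.50 / (4 × 5.67×10⁻⁸)]^(1/4) = (8.13×10⁸)^(1/4) = 169 K.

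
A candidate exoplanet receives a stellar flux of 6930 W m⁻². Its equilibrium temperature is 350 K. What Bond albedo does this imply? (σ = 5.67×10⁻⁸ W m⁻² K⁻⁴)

A ≈ 0.51

From T_eq⁴ = S(1−A)/(4σ): 1−A = 4σT_eq⁴/S.
1−A = 4 × 5.67×10⁻⁸ × (350)⁴ / 6930 = 0.491.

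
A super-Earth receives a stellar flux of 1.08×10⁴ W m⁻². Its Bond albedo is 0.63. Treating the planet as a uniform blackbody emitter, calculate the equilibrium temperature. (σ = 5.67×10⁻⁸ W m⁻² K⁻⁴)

Energy balance: absorbed = emitted ⇒ πR²·S(1−A) = 4πR²·σT_eq⁴, so T_eq⁴ = S(1−A)/(4σ).
T_eq = [1.08×10⁴ × 0.37 / (4 × 5.67×10⁻⁸)]^(1/4) = (1.76×10¹⁰)^(1/4) = 364 K.

T_eq ≈ 364 K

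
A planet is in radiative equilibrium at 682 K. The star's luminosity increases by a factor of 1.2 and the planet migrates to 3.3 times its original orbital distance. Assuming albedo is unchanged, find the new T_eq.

T_eq ≈ 393 K

T_eq ∝ L^(1/4) · d^(−1/2).
T′ = 682 × 1.2^(1/4) / 3.3^(1/2) = 393 K.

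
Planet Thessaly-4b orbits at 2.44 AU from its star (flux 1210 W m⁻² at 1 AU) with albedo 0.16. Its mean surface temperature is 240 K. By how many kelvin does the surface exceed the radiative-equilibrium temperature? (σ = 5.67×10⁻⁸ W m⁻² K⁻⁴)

S = 1210/2.44² = 203.2 W m⁻².
T_eq = [S(1−A)/(4σ)]^(1/4) = [203.2×0.84/(4×5.67×10⁻⁸)]^(1/4) = 165.6 K.
ΔT = T_surf − T_eq = 240 − 165.6.

ΔT ≈ 74.4 K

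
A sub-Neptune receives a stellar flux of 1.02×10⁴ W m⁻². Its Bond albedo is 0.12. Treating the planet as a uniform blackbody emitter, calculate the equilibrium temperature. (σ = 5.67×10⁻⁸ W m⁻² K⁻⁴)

T_eq ≈ 446 K

Energy balance: absorbed = emitted ⇒ πR²·S(1−A) = 4πR²·σT_eq⁴, so T_eq⁴ = S(1−A)/(4σ).
T_eq = [1.02×10⁴ × 0.88 / (4 × 5.67×10⁻⁸)]^(1/4) = (3.96×10¹⁰)^(1/4) = 446 K.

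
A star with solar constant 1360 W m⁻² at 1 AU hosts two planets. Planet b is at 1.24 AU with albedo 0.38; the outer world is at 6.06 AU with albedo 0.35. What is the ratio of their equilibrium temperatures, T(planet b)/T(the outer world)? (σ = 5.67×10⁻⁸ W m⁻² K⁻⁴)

T_eq = [S₀(1−A)/(4σd²)]^(1/4), so T ∝ (1−A)^(1/4) / √d.
T₁ = [1360×0.62/(4×5.67×10⁻⁸×1.24²)]^(1/4) = 221.75 K.
T₂ = [1360×0.65/(4×5.67×10⁻⁸×6.06²)]^(1/4) = 101.50 K.

T₁/T₂ ≈ 2.185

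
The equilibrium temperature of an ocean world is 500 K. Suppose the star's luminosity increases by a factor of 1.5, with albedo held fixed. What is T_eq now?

T_eq ≈ 553 K

T_eq ∝ L^(1/4) · d^(−1/2).
T′ = 500 × 1.5^(1/4) = 553 K.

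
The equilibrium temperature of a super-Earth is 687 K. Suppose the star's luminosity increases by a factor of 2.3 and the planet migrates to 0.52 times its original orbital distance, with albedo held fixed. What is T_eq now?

T_eq ∝ L^(1/4) · d^(−1/2).
T′ = 687 × 2.3^(1/4) / 0.52^(1/2) = 1170 K.

T_eq ≈ 1170 K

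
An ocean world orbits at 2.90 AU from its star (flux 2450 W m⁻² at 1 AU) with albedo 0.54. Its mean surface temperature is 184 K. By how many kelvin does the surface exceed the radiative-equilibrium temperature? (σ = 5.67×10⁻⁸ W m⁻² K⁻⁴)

S = 2450/2.90² = 291.3 W m⁻².
T_eq = [S(1−A)/(4σ)]^(1/4) = [291.3×0.46/(4×5.67×10⁻⁸)]^(1/4) = 155.9 K.
ΔT = T_surf − T_eq = 184 − 155.9.

ΔT ≈ 28.1 K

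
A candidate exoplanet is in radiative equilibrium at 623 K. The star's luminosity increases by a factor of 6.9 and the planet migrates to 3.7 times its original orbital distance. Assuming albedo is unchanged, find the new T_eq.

T_eq ∝ L^(1/4) · d^(−1/2).
T′ = 623 × 6.9^(1/4) / 3.7^(1/2) = 525 K.

T_eq ≈ 525 K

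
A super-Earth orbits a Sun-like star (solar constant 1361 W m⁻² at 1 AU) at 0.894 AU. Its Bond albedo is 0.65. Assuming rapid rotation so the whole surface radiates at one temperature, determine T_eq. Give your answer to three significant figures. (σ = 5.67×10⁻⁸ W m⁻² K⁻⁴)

Flux at 0.894 AU: S = 1361/0.894² = 1700 W m⁻².
Energy balance: absorbed = emitted ⇒ πR²·S(1−A) = 4πR²·σT_eq⁴, so T_eq⁴ = S(1−A)/(4σ).
T_eq = [1700 × 0.35 / (4 × 5.67×10⁻⁸)]^(1/4) = (2.63×10⁹)^(1/4) = 226 K.

T_eq ≈ 226 K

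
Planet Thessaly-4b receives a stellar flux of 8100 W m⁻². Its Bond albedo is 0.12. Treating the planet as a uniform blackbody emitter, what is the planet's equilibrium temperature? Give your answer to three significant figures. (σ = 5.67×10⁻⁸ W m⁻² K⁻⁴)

Energy balance: absorbed = emitted ⇒ πR²·S(1−A) = 4πR²·σT_eq⁴, so T_eq⁴ = S(1−A)/(4σ).
T_eq = [8100 × 0.88 / (4 × 5.67×10⁻⁸)]^(1/4) = (3.14×10¹⁰)^(1/4) = 421 K.

T_eq ≈ 421 K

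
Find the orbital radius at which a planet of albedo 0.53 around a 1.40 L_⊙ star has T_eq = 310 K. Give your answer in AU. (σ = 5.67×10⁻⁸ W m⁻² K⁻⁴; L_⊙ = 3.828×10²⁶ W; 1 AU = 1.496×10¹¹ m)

d ≈ 0.654 AU

L = 1.40 × 3.828×10²⁶ = 5.36×10²⁶ W.
From T_eq⁴ = L(1−A)/(16πσd²): d = √[L(1−A)/(16πσT_eq⁴)].
d = √[5.36×10²⁶ × 0.47 / (16π × 5.67×10⁻⁸ × (310)⁴)] = 9.78×10¹⁰ m = 0.654 AU.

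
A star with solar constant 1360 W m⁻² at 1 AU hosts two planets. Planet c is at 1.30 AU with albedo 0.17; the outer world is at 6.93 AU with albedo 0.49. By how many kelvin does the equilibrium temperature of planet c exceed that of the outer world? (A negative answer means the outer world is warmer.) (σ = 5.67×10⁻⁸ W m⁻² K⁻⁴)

T_eq = [S₀(1−A)/(4σd²)]^(1/4), so T ∝ (1−A)^(1/4) / √d.
T₁ = [1360×0.83/(4×5.67×10⁻⁸×1.30²)]^(1/4) = 232.95 K.
T₂ = [1360×0.51/(4×5.67×10⁻⁸×6.93²)]^(1/4) = 89.33 K.

ΔT ≈ 143.6 K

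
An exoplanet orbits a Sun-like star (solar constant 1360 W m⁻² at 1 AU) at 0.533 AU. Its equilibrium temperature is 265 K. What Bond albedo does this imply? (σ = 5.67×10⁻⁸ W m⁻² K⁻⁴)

A ≈ 0.77

Flux at 0.533 AU: S = 1360/0.533² = 4790 W m⁻².
From T_eq⁴ = S(1−A)/(4σ): 1−A = 4σT_eq⁴/S.
1−A = 4 × 5.67×10⁻⁸ × (265)⁴ / 4790 = 0.234.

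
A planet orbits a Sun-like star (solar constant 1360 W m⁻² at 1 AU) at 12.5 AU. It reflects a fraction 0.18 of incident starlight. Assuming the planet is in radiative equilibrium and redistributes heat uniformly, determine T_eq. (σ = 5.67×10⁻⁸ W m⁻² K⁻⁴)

T_eq ≈ 74.9 K

Flux at 12.5 AU: S = 1360/12.5² = 8.70 W m⁻².
Energy balance: absorbed = emitted ⇒ πR²·S(1−A) = 4πR²·σT_eq⁴, so T_eq⁴ = S(1−A)/(4σ).
T_eq = [8.70 × 0.82 / (4 × 5.67×10⁻⁸)]^(1/4) = (3.15×10⁷)^(1/4) = 74.9 K.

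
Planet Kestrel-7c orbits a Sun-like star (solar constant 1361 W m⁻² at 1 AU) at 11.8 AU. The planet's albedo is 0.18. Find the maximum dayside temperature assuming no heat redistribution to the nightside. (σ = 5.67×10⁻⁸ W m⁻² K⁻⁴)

Flux at 11.8 AU: S = 1361/11.8² = 9.77 W m⁻².
With no redistribution each surface element balances locally: S(1−A) = σT⁴.
T = [9.77 × 0.82 / 5.67×10⁻⁸]^(1/4) = (1.41×10⁸)^(1/4) = 109 K.

T_ss ≈ 109 K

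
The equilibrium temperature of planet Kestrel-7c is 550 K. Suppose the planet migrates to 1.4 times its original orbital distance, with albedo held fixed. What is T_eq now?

T_eq ∝ L^(1/4) · d^(−1/2).
T′ = 550 / 1.4^(1/2) = 465 K.

T_eq ≈ 465 K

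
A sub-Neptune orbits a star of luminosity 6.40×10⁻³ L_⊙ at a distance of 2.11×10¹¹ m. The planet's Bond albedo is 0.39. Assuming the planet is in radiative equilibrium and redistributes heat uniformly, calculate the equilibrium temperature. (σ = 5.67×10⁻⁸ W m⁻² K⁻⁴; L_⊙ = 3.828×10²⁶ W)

L = 6.40×10⁻³ × 3.828×10²⁶ = 2.45×10²⁴ W.
Flux: S = L/(4πd²) = 2.45×10²⁴/(4π×(2.11×10¹¹)²) = 4.38 W m⁻².
Energy balance: absorbed = emitted ⇒ πR²·S(1−A) = 4πR²·σT_eq⁴, so T_eq⁴ = S(1−A)/(4σ).
T_eq = [4.38 × 0.61 / (4 × 5.67×10⁻⁸)]^(1/4) = (1.18×10⁷)^(1/4) = 58.6 K.

T_eq ≈ 58.6 K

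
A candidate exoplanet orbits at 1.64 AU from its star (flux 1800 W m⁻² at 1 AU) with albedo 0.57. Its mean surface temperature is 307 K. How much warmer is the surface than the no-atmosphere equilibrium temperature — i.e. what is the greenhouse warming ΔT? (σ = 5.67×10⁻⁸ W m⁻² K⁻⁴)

ΔT ≈ 118.3 K

S = 1800/1.64² = 669.2 W m⁻².
T_eq = [S(1−A)/(4σ)]^(1/4) = [669.2×0.43/(4×5.67×10⁻⁸)]^(1/4) = 188.7 K.
ΔT = T_surf − T_eq = 307 − 188.7.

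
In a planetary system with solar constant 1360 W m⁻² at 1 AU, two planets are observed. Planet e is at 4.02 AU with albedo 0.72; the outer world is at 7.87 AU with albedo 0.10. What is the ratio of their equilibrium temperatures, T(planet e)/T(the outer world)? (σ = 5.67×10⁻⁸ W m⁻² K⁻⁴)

T_eq = [S₀(1−A)/(4σd²)]^(1/4), so T ∝ (1−A)^(1/4) / √d.
T₁ = [1360×0.28/(4×5.67×10⁻⁸×4.02²)]^(1/4) = 100.96 K.
T₂ = [1360×0.90/(4×5.67×10⁻⁸×7.87²)]^(1/4) = 96.62 K.

T₁/T₂ ≈ 1.045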